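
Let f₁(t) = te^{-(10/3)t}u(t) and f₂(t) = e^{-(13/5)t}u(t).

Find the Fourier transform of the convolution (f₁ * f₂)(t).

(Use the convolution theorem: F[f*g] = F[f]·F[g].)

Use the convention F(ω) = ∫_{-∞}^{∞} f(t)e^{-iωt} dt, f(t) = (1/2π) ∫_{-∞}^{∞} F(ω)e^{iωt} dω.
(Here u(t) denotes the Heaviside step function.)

F[f₁*f₂](ω) = \frac{45}{\left(3 i \omega + 10\right)^{2} \left(5 i \omega + 13\right)}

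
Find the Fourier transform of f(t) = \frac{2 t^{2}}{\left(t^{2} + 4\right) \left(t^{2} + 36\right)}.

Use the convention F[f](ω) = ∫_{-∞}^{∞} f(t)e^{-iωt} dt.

F(ω) = \frac{\pi \left(3 - e^{4 \left|{\omega}\right|}\right) e^{- 6 \left|{\omega}\right|}}{8}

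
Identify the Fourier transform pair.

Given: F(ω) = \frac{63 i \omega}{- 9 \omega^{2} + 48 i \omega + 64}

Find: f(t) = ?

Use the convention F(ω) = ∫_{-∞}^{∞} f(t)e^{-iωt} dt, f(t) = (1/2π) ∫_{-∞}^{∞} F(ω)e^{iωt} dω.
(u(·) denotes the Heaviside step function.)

f(t) = 7 \left(1 - \frac{8 t}{3}\right) e^{- \frac{8 t}{3}} u\left(t\right)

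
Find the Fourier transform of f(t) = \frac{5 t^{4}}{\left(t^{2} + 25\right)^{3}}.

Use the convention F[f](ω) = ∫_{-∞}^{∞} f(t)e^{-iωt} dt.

F(ω) = \frac{\pi \left(25 \omega^{2} - 25 \left|{\omega}\right| + 3\right) e^{- 5 \left|{\omega}\right|}}{8}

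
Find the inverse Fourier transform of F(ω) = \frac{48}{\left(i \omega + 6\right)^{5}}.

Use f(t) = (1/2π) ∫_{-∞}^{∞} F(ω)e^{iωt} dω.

f(t) = 2 t^{4} e^{- 6 t} u\left(t\right)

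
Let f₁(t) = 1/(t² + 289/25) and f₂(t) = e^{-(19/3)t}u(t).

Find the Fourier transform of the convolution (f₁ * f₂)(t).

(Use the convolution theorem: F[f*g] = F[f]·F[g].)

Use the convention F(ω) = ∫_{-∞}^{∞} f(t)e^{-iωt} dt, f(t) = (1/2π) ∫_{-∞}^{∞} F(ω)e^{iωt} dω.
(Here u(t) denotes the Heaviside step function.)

F[f₁*f₂](ω) = \frac{15 \pi e^{- \frac{17 \left|{\omega}\right|}{5}}}{17 \left(3 i \omega + 19\right)}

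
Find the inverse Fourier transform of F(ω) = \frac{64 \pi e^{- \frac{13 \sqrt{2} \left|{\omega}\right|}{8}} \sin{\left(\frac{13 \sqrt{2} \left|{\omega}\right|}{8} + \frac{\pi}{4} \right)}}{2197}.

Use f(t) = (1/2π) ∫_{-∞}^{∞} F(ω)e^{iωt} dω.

f(t) = \frac{1}{t^{4} + \frac{28561}{256}}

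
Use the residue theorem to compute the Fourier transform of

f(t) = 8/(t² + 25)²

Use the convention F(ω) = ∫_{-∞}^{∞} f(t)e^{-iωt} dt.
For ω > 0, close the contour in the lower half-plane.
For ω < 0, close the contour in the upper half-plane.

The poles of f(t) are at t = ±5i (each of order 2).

Let g(z) = f(z)e^{-iωz}; for large |z| the factor e^{-iωz} decays in the lower half-plane when ω > 0 and in the upper half-plane when ω < 0.

Case ω > 0 (lower half-plane, clockwise contour ⇒ F(ω) = -2πi·ΣRes):
  Res_{z = - 5 i} g(z) = \frac{2 i \left(5 \omega + 1\right) e^{- 5 \omega}}{125} (pole of order 2)
  F(ω) = -2πi·ΣRes = \frac{4 \pi \left(5 \omega + 1\right) e^{- 5 \omega}}{125}

Case ω < 0 (upper half-plane, counterclockwise contour ⇒ F(ω) = +2πi·ΣRes):
  Res_{z = 5 i} g(z) = \frac{2 i \left(5 \omega - 1\right) e^{5 \omega}}{125} (pole of order 2)
  F(ω) = 2πi·ΣRes = \frac{4 \pi \left(1 - 5 \omega\right) e^{5 \omega}}{125}

Both cases combine into a single formula in |ω|:

F(ω) = \frac{4 \pi \left(5 \left|{\omega}\right| + 1\right) e^{- 5 \left|{\omega}\right|}}{125}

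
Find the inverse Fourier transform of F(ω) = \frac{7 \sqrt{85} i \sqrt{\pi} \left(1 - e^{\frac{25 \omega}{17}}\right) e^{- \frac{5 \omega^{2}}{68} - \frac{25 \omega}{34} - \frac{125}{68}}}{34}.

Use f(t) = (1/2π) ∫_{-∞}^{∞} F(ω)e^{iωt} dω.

f(t) = 7 e^{- \frac{17 t^{2}}{5}} \sin{\left(5 t \right)}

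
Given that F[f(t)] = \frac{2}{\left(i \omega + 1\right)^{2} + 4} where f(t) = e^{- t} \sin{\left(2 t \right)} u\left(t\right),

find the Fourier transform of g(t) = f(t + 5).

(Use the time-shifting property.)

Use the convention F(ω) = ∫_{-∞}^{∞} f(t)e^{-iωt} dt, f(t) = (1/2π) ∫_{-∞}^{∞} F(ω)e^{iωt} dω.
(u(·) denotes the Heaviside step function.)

F[g](ω) = \frac{2 e^{5 i \omega}}{\left(i \omega + 1\right)^{2} + 4}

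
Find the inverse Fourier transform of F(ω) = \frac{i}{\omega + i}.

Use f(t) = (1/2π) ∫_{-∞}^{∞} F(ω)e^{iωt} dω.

f(t) = e^{t} u\left(- t\right)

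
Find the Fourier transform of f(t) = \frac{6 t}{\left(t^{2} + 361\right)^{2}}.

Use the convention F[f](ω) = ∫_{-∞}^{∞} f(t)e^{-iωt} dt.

F(ω) = - \frac{3 i \pi \omega e^{- 19 \left|{\omega}\right|}}{19}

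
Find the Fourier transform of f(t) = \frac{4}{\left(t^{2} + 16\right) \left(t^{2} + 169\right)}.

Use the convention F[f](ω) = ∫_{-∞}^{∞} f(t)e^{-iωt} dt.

F(ω) = \frac{\pi \left(13 e^{9 \left|{\omega}\right|} - 4\right) e^{- 13 \left|{\omega}\right|}}{1989}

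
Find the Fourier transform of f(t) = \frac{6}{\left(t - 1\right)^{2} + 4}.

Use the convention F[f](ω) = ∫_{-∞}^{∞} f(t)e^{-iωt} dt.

F(ω) = 3 \pi e^{- i \omega - 2 \left|{\omega}\right|}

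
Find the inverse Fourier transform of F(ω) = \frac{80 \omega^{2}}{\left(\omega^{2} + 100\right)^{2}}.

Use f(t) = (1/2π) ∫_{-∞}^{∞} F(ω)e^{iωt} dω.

f(t) = 2 \left(1 - 10 \left|{t}\right|\right) e^{- 10 \left|{t}\right|}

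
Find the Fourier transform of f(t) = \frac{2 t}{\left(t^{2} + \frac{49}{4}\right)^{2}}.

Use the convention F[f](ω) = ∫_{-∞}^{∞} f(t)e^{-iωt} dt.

F(ω) = - \frac{2 i \pi \omega e^{- \frac{7 \left|{\omega}\right|}{2}}}{7}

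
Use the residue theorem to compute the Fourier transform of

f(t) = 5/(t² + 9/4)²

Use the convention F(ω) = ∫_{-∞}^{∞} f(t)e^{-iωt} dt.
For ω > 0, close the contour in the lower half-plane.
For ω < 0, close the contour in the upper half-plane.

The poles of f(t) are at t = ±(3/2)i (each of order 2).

Let g(z) = f(z)e^{-iωz}; for large |z| the factor e^{-iωz} decays in the lower half-plane when ω > 0 and in the upper half-plane when ω < 0.

Case ω > 0 (lower half-plane, clockwise contour ⇒ F(ω) = -2πi·ΣRes):
  Res_{z = - \frac{3 i}{2}} g(z) = \frac{5 i \left(3 \omega + 2\right) e^{- \frac{3 \omega}{2}}}{27} (pole of order 2)
  F(ω) = -2πi·ΣRes = \frac{10 \pi \left(3 \omega + 2\right) e^{- \frac{3 \omega}{2}}}{27}

Case ω < 0 (upper half-plane, counterclockwise contour ⇒ F(ω) = +2πi·ΣRes):
  Res_{z = \frac{3 i}{2}} g(z) = \frac{5 i \left(3 \omega - 2\right) e^{\frac{3 \omega}{2}}}{27} (pole of order 2)
  F(ω) = 2πi·ΣRes = \frac{10 \pi \left(2 - 3 \omega\right) e^{\frac{3 \omega}{2}}}{27}

Both cases combine into a single formula in |ω|:

F(ω) = \frac{10 \pi \left(3 \left|{\omega}\right| + 2\right) e^{- \frac{3 \left|{\omega}\right|}{2}}}{27}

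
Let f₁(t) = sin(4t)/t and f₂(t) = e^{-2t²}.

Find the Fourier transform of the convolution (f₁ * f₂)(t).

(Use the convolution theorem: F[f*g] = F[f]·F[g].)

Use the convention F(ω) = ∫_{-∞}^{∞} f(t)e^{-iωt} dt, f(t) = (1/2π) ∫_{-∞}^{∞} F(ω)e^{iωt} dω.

F[f₁*f₂](ω) = \begin{cases} \frac{\sqrt{2} \pi^{\frac{3}{2}} e^{- \frac{\omega^{2}}{8}}}{2} & \text{for}\: \omega > -4 \wedge \omega < 4 \\0 & \text{otherwise} \end{cases}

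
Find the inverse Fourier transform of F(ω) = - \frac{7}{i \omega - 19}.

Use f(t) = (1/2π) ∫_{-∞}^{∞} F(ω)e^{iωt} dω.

f(t) = 7 e^{19 t} u\left(- t\right)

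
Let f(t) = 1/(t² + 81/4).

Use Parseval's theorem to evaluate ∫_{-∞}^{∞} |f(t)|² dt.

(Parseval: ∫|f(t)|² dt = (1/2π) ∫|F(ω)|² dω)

∫|f(t)|² dt = \frac{4 \pi}{729}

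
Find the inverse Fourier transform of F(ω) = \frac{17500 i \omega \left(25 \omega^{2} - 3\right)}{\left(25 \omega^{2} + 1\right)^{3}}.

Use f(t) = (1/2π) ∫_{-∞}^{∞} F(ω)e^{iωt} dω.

f(t) = 7 t e^{- \frac{\left|{t}\right|}{5}} \left|{t}\right|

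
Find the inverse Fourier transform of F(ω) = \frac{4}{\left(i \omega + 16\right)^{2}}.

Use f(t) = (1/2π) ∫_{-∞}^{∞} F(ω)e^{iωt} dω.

f(t) = 4 t e^{- 16 t} u\left(t\right)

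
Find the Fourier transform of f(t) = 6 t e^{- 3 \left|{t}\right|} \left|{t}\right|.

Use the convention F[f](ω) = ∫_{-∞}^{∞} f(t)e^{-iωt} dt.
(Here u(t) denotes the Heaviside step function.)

F(ω) = \frac{24 i \omega \left(\omega^{2} - 27\right)}{\left(\omega^{2} + 9\right)^{3}}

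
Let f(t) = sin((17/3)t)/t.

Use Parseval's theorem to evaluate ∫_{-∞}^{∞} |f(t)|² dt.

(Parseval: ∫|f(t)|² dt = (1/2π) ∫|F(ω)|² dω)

∫|f(t)|² dt = \frac{17 \pi}{3}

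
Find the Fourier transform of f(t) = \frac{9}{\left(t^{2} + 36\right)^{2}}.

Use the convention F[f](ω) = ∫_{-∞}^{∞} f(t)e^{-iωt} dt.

F(ω) = \frac{\pi \left(6 \left|{\omega}\right| + 1\right) e^{- 6 \left|{\omega}\right|}}{48}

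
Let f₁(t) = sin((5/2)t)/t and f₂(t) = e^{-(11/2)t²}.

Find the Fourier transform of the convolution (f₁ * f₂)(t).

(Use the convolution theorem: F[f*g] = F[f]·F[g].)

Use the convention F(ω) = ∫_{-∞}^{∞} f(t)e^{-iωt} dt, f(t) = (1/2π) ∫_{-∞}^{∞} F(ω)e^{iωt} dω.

F[f₁*f₂](ω) = \begin{cases} \frac{\sqrt{22} \pi^{\frac{3}{2}} e^{- \frac{\omega^{2}}{22}}}{11} & \text{for}\: \omega > - \frac{5}{2} \wedge \omega < \frac{5}{2} \\0 & \text{otherwise} \end{cases}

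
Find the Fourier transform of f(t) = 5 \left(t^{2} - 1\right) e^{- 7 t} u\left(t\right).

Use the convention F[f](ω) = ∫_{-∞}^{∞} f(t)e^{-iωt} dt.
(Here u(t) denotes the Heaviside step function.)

F(ω) = \frac{5 \left(2 i \omega - \left(i \omega + 7\right)^{3} + 14\right)}{\left(i \omega + 7\right)^{4}}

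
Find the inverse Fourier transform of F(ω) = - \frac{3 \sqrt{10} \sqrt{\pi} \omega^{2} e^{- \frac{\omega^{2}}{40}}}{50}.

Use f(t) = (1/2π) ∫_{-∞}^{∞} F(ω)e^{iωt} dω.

f(t) = 6 \left(40 t^{2} - 2\right) e^{- 10 t^{2}}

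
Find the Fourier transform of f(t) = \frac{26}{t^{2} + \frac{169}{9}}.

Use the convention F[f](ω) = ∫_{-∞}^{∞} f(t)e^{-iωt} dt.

F(ω) = 6 \pi e^{- \frac{13 \left|{\omega}\right|}{3}}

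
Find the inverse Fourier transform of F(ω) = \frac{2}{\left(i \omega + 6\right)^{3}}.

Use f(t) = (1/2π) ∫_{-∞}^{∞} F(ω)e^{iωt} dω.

f(t) = t^{2} e^{- 6 t} u\left(t\right)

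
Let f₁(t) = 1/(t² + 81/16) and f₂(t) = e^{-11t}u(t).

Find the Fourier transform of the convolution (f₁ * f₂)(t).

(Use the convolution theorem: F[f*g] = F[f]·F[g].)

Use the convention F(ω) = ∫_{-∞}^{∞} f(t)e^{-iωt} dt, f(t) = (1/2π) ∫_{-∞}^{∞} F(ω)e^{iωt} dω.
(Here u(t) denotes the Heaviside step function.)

F[f₁*f₂](ω) = \frac{4 \pi e^{- \frac{9 \left|{\omega}\right|}{4}}}{9 \left(i \omega + 11\right)}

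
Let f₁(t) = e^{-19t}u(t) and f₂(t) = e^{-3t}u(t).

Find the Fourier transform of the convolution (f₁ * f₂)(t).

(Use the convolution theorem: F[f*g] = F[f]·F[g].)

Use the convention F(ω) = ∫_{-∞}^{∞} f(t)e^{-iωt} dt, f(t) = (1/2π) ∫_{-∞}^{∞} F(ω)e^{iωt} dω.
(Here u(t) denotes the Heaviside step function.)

F[f₁*f₂](ω) = \frac{1}{\left(i \omega + 3\right) \left(i \omega + 19\right)}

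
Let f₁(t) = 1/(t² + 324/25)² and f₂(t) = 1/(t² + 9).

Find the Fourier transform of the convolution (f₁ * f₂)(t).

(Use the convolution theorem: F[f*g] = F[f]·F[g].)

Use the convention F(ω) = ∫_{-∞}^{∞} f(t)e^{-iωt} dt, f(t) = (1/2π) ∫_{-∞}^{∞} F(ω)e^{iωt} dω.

F[f₁*f₂](ω) = \frac{25 \pi^{2} \left(18 \left|{\omega}\right| + 5\right) e^{- \frac{33 \left|{\omega}\right|}{5}}}{34992}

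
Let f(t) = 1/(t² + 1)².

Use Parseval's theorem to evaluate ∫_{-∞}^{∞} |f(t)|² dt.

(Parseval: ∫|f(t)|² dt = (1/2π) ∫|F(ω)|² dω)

∫|f(t)|² dt = \frac{5 \pi}{16}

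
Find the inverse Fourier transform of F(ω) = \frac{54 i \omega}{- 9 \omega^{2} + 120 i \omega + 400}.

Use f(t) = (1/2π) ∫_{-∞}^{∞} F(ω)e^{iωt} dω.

f(t) = 6 \left(1 - \frac{20 t}{3}\right) e^{- \frac{20 t}{3}} u\left(t\right)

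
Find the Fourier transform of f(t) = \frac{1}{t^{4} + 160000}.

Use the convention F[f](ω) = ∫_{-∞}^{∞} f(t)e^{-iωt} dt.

F(ω) = \frac{\pi e^{- 10 \sqrt{2} \left|{\omega}\right|} \sin{\left(10 \sqrt{2} \left|{\omega}\right| + \frac{\pi}{4} \right)}}{8000}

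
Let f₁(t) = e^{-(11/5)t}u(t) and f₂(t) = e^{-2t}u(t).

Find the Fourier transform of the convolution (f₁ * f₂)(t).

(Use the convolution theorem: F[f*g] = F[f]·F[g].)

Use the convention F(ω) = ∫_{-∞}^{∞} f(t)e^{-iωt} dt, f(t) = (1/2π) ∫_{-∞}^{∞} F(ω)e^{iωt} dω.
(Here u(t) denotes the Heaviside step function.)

F[f₁*f₂](ω) = \frac{5}{\left(i \omega + 2\right) \left(5 i \omega + 11\right)}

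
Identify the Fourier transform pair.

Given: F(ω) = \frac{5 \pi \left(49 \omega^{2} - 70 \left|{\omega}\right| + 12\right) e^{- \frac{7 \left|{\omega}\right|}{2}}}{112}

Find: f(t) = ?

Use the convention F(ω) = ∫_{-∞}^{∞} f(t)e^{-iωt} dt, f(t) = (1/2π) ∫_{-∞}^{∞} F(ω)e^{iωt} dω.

f(t) = \frac{5 t^{4}}{\left(t^{2} + \frac{49}{4}\right)^{3}}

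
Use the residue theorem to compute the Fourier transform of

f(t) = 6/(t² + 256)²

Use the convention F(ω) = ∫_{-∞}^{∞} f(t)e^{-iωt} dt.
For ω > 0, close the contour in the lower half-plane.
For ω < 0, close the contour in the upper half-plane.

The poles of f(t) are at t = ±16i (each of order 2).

Let g(z) = f(z)e^{-iωz}; for large |z| the factor e^{-iωz} decays in the lower half-plane when ω > 0 and in the upper half-plane when ω < 0.

Case ω > 0 (lower half-plane, clockwise contour ⇒ F(ω) = -2πi·ΣRes):
  Res_{z = - 16 i} g(z) = \frac{3 i \left(16 \omega + 1\right) e^{- 16 \omega}}{8192} (pole of order 2)
  F(ω) = -2πi·ΣRes = \frac{3 \pi \left(16 \omega + 1\right) e^{- 16 \omega}}{4096}

Case ω < 0 (upper half-plane, counterclockwise contour ⇒ F(ω) = +2πi·ΣRes):
  Res_{z = 16 i} g(z) = \frac{3 i \left(16 \omega - 1\right) e^{16 \omega}}{8192} (pole of order 2)
  F(ω) = 2πi·ΣRes = \frac{3 \pi \left(1 - 16 \omega\right) e^{16 \omega}}{4096}

Both cases combine into a single formula in |ω|:

F(ω) = \frac{3 \pi \left(16 \left|{\omega}\right| + 1\right) e^{- 16 \left|{\omega}\right|}}{4096}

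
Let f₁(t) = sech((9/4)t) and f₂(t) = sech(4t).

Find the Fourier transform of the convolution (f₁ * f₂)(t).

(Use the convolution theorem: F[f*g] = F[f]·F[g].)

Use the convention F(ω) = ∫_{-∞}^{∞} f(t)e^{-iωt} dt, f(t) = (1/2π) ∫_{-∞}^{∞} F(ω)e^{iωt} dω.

F[f₁*f₂](ω) = \frac{\pi^{2}}{9 \cosh{\left(\frac{\pi \omega}{8} \right)} \cosh{\left(\frac{2 \pi \omega}{9} \right)}}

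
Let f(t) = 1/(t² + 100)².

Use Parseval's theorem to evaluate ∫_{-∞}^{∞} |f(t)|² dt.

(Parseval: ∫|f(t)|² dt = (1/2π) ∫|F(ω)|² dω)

∫|f(t)|² dt = \frac{\pi}{32000000}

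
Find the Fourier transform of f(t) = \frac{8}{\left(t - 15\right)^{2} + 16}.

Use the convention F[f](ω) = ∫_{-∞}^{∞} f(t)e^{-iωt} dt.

F(ω) = 2 \pi e^{- 15 i \omega - 4 \left|{\omega}\right|}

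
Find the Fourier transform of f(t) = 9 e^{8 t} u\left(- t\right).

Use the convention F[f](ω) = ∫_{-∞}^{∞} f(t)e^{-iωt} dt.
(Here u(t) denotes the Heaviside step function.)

F(ω) = - \frac{9}{i \omega - 8}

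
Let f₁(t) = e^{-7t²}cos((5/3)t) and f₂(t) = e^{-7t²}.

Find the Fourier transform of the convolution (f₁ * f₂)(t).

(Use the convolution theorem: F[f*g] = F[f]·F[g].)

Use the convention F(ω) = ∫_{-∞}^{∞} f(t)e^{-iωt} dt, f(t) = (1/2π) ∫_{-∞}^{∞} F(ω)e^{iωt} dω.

F[f₁*f₂](ω) = \frac{\pi \left(e^{\frac{5 \omega}{21}} + 1\right) e^{- \frac{\omega^{2}}{14} - \frac{5 \omega}{42} - \frac{25}{252}}}{14}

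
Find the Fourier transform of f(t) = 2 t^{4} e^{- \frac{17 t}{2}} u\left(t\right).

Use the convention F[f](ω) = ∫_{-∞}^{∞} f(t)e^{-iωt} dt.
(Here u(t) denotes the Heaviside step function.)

F(ω) = \frac{1536}{\left(2 i \omega + 17\right)^{5}}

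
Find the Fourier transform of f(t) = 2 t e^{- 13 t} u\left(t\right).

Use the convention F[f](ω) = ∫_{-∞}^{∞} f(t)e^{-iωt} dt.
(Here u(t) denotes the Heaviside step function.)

F(ω) = \frac{2}{\left(i \omega + 13\right)^{2}}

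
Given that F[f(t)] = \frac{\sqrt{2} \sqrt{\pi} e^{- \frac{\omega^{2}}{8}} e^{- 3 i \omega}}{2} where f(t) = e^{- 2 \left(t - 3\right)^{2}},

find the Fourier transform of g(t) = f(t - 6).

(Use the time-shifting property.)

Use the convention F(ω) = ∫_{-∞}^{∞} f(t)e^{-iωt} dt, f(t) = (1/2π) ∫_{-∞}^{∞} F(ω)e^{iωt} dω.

F[g](ω) = \frac{\sqrt{2} \sqrt{\pi} e^{- \frac{\omega \left(\omega + 72 i\right)}{8}}}{2}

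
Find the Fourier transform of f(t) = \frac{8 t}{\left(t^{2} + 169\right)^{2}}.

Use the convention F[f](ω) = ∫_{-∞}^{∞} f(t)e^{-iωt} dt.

F(ω) = - \frac{4 i \pi \omega e^{- 13 \left|{\omega}\right|}}{13}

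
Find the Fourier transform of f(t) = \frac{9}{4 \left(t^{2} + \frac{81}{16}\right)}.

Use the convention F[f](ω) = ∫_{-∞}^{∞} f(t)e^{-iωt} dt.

F(ω) = \pi e^{- \frac{9 \left|{\omega}\right|}{4}}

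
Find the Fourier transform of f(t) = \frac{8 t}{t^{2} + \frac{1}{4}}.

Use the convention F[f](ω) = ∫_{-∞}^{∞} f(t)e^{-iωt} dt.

F(ω) = - 8 i \pi e^{- \frac{\left|{\omega}\right|}{2}} \operatorname{sign}{\left(\omega \right)}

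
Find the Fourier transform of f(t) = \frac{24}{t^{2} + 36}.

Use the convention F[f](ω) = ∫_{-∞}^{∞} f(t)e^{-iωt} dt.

F(ω) = 4 \pi e^{- 6 \left|{\omega}\right|}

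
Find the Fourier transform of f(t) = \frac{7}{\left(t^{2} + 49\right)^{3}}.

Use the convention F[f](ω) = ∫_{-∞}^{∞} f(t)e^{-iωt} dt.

F(ω) = \frac{\pi \left(49 \omega^{2} + 21 \left|{\omega}\right| + 3\right) e^{- 7 \left|{\omega}\right|}}{19208}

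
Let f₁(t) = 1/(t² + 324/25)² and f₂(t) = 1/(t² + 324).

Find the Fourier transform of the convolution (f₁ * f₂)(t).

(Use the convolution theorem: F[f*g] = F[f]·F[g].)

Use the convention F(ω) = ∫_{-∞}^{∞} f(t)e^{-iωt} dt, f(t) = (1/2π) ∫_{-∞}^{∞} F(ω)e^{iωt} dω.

F[f₁*f₂](ω) = \frac{25 \pi^{2} \left(18 \left|{\omega}\right| + 5\right) e^{- \frac{108 \left|{\omega}\right|}{5}}}{209952}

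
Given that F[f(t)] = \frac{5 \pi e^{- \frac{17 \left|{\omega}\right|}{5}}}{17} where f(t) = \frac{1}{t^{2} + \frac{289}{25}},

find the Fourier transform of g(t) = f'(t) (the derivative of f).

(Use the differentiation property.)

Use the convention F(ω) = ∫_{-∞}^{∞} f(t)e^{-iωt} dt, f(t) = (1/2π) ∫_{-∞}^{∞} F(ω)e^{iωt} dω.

F[g](ω) = \frac{5 i \pi \omega e^{- \frac{17 \left|{\omega}\right|}{5}}}{17}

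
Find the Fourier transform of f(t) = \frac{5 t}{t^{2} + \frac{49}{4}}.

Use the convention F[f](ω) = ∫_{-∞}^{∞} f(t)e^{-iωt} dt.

F(ω) = - 5 i \pi e^{- \frac{7 \left|{\omega}\right|}{2}} \operatorname{sign}{\left(\omega \right)}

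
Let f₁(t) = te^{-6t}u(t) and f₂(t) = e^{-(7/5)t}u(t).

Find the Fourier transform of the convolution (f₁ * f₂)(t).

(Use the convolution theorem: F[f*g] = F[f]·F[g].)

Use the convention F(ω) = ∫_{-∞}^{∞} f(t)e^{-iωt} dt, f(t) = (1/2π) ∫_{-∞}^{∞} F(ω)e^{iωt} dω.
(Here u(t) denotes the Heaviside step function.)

F[f₁*f₂](ω) = \frac{5}{\left(i \omega + 6\right)^{2} \left(5 i \omega + 7\right)}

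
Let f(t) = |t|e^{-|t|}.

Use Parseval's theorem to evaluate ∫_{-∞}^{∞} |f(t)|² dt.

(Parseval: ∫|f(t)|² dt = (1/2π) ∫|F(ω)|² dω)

∫|f(t)|² dt = \frac{1}{2}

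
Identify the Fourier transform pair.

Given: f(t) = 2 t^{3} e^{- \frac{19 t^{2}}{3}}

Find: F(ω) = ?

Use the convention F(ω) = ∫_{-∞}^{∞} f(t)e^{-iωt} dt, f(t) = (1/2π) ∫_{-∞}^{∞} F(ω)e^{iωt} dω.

F(ω) = \frac{27 \sqrt{57} i \sqrt{\pi} \omega \left(\omega^{2} - 38\right) e^{- \frac{3 \omega^{2}}{76}}}{521284}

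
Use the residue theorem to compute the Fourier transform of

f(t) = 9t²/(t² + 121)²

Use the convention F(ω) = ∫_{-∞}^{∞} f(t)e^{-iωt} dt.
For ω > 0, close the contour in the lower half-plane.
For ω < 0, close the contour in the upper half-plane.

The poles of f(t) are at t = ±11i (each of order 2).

Let g(z) = f(z)e^{-iωz}; for large |z| the factor e^{-iωz} decays in the lower half-plane when ω > 0 and in the upper half-plane when ω < 0.

Case ω > 0 (lower half-plane, clockwise contour ⇒ F(ω) = -2πi·ΣRes):
  Res_{z = - 11 i} g(z) = \frac{9 i \left(1 - 11 \omega\right) e^{- 11 \omega}}{44} (pole of order 2)
  F(ω) = -2πi·ΣRes = \frac{9 \pi \left(1 - 11 \omega\right) e^{- 11 \omega}}{22}

Case ω < 0 (upper half-plane, counterclockwise contour ⇒ F(ω) = +2πi·ΣRes):
  Res_{z = 11 i} g(z) = \frac{9 i \left(- 11 \omega - 1\right) e^{11 \omega}}{44} (pole of order 2)
  F(ω) = 2πi·ΣRes = \frac{9 \pi \left(11 \omega + 1\right) e^{11 \omega}}{22}

Both cases combine into a single formula in |ω|:

F(ω) = \frac{9 \pi \left(1 - 11 \left|{\omega}\right|\right) e^{- 11 \left|{\omega}\right|}}{22}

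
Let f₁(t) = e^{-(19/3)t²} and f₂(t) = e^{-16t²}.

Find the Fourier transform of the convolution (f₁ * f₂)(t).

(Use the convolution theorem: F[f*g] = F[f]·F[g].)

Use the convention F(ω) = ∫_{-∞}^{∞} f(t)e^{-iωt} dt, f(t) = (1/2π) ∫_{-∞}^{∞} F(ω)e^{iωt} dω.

F[f₁*f₂](ω) = \frac{\sqrt{57} \pi e^{- \frac{67 \omega^{2}}{1216}}}{76}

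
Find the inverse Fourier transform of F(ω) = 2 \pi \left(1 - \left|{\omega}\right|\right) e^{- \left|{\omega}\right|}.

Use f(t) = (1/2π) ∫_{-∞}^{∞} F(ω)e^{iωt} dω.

f(t) = \frac{4 t^{2}}{\left(t^{2} + 1\right)^{2}}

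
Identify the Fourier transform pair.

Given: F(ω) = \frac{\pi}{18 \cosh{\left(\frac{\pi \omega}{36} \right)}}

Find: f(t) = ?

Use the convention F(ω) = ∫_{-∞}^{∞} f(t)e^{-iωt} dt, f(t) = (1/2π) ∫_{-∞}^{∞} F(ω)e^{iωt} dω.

f(t) = \frac{1}{\cosh{\left(18 t \right)}}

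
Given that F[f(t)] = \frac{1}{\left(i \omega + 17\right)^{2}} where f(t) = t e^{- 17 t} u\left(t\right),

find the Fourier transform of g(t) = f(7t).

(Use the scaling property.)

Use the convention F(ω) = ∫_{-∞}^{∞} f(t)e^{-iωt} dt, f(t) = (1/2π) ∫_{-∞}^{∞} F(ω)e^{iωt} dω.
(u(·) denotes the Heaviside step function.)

F[g](ω) = \frac{7}{\left(i \omega + 119\right)^{2}}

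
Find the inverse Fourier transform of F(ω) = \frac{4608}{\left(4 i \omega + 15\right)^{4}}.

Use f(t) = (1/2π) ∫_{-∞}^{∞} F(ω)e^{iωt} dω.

f(t) = 3 t^{3} e^{- \frac{15 t}{4}} u\left(t\right)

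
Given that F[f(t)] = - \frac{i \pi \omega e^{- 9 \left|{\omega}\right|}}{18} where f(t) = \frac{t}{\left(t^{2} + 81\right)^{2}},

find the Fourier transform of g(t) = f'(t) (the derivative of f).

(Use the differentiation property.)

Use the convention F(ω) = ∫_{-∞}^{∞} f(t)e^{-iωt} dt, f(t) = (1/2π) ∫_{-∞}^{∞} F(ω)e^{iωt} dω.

F[g](ω) = \frac{\pi \omega^{2} e^{- 9 \left|{\omega}\right|}}{18}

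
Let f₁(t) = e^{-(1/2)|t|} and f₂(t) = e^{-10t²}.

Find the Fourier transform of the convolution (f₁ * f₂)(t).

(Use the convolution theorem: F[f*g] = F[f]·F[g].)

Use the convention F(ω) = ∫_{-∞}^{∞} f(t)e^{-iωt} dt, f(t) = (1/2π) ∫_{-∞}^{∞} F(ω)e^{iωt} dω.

F[f₁*f₂](ω) = \frac{2 \sqrt{10} \sqrt{\pi} e^{- \frac{\omega^{2}}{40}}}{5 \left(4 \omega^{2} + 1\right)}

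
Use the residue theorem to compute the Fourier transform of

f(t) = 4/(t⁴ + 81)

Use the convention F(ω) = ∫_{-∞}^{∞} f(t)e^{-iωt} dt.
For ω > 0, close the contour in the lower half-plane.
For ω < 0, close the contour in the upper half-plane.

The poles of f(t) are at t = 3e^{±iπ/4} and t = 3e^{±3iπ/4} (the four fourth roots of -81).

Let g(z) = f(z)e^{-iωz}; for large |z| the factor e^{-iωz} decays in the lower half-plane when ω > 0 and in the upper half-plane when ω < 0.

Case ω > 0 (lower half-plane, clockwise contour ⇒ F(ω) = -2πi·ΣRes):
  Res_{z = - \frac{3 \sqrt{2}}{2} - \frac{3 \sqrt{2} i}{2}} g(z) = \frac{\sqrt{2} i \left(1 - i\right) e^{\frac{3 \sqrt{2} \omega \left(-1 + i\right)}{2}}}{54}
  Res_{z = \frac{3 \sqrt{2}}{2} - \frac{3 \sqrt{2} i}{2}} g(z) = \frac{\sqrt{2} i \left(1 + i\right) e^{- \frac{3 \sqrt{2} \omega \left(1 + i\right)}{2}}}{54}
  F(ω) = -2πi·ΣRes = \frac{\sqrt{2} \pi \left(\left(1 - i\right) e^{3 \sqrt{2} i \omega} + 1 + i\right) e^{- \frac{3 \sqrt{2} \omega \left(1 + i\right)}{2}}}{27} = \frac{4 \pi e^{- \frac{3 \sqrt{2} \omega}{2}} \sin{\left(\frac{3 \sqrt{2} \omega}{2} + \frac{\pi}{4} \right)}}{27}

Case ω < 0 (upper half-plane, counterclockwise contour ⇒ F(ω) = +2πi·ΣRes):
  Res_{z = \frac{3 \sqrt{2}}{2} + \frac{3 \sqrt{2} i}{2}} g(z) = \frac{\sqrt{2} i \left(-1 + i\right) e^{\frac{3 \sqrt{2} \omega \left(1 - i\right)}{2}}}{54}
  Res_{z = - \frac{3 \sqrt{2}}{2} + \frac{3 \sqrt{2} i}{2}} g(z) = \frac{\sqrt{2} \left(1 - i\right) e^{\frac{3 \sqrt{2} \omega \left(1 + i\right)}{2}}}{54}
  F(ω) = 2πi·ΣRes = - \frac{\sqrt{2} i \pi \left(i \left(1 - i\right) e^{\frac{3 \sqrt{2} \omega \left(1 - i\right)}{2}} - \left(1 - i\right) e^{\frac{3 \sqrt{2} \omega \left(1 + i\right)}{2}}\right)}{27} = \frac{4 \pi e^{\frac{3 \sqrt{2} \omega}{2}} \cos{\left(\frac{3 \sqrt{2} \omega}{2} + \frac{\pi}{4} \right)}}{27}

Both cases combine into a single formula in |ω|:

F(ω) = \frac{4 \pi e^{- \frac{3 \sqrt{2} \left|{\omega}\right|}{2}} \sin{\left(\frac{3 \sqrt{2} \left|{\omega}\right|}{2} + \frac{\pi}{4} \right)}}{27}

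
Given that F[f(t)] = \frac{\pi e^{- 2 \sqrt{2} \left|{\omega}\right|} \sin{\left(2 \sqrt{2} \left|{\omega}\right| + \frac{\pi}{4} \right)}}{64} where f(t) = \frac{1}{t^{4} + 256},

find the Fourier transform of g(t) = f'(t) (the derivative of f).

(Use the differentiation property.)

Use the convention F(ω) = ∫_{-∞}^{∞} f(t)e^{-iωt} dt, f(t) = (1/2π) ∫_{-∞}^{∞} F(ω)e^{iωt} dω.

F[g](ω) = \frac{i \pi \omega e^{- 2 \sqrt{2} \left|{\omega}\right|} \sin{\left(2 \sqrt{2} \left|{\omega}\right| + \frac{\pi}{4} \right)}}{64}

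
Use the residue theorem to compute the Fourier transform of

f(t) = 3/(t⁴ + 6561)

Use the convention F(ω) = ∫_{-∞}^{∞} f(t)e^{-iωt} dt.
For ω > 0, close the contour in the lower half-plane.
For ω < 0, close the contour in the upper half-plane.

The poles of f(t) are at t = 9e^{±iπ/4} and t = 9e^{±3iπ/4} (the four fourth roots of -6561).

Let g(z) = f(z)e^{-iωz}; for large |z| the factor e^{-iωz} decays in the lower half-plane when ω > 0 and in the upper half-plane when ω < 0.

Case ω > 0 (lower half-plane, clockwise contour ⇒ F(ω) = -2πi·ΣRes):
  Res_{z = - \frac{9 \sqrt{2}}{2} - \frac{9 \sqrt{2} i}{2}} g(z) = \frac{\sqrt{2} i \left(1 - i\right) e^{\frac{9 \sqrt{2} \omega \left(-1 + i\right)}{2}}}{1944}
  Res_{z = \frac{9 \sqrt{2}}{2} - \frac{9 \sqrt{2} i}{2}} g(z) = \frac{\sqrt{2} i \left(1 + i\right) e^{- \frac{9 \sqrt{2} \omega \left(1 + i\right)}{2}}}{1944}
  F(ω) = -2πi·ΣRes = \frac{\sqrt{2} \pi \left(1 - i\right) \left(e^{9 \sqrt{2} i \omega} + i\right) e^{- \frac{9 \sqrt{2} \omega \left(1 + i\right)}{2}}}{972} = \frac{\pi e^{- \frac{9 \sqrt{2} \omega}{2}} \sin{\left(\frac{9 \sqrt{2} \omega}{2} + \frac{\pi}{4} \right)}}{243}

Case ω < 0 (upper half-plane, counterclockwise contour ⇒ F(ω) = +2πi·ΣRes):
  Res_{z = \frac{9 \sqrt{2}}{2} + \frac{9 \sqrt{2} i}{2}} g(z) = \frac{\sqrt{2} i \left(-1 + i\right) e^{\frac{9 \sqrt{2} \omega \left(1 - i\right)}{2}}}{1944}
  Res_{z = - \frac{9 \sqrt{2}}{2} + \frac{9 \sqrt{2} i}{2}} g(z) = \frac{\sqrt{2} \left(1 - i\right) e^{\frac{9 \sqrt{2} \omega \left(1 + i\right)}{2}}}{1944}
  F(ω) = 2πi·ΣRes = - \frac{\sqrt{2} i \pi \left(i \left(1 - i\right) e^{\frac{9 \sqrt{2} \omega \left(1 - i\right)}{2}} - \left(1 - i\right) e^{\frac{9 \sqrt{2} \omega \left(1 + i\right)}{2}}\right)}{972} = \frac{\pi e^{\frac{9 \sqrt{2} \omega}{2}} \cos{\left(\frac{9 \sqrt{2} \omega}{2} + \frac{\pi}{4} \right)}}{243}

Both cases combine into a single formula in |ω|:

F(ω) = \frac{\pi e^{- \frac{9 \sqrt{2} \left|{\omega}\right|}{2}} \sin{\left(\frac{9 \sqrt{2} \left|{\omega}\right|}{2} + \frac{\pi}{4} \right)}}{243}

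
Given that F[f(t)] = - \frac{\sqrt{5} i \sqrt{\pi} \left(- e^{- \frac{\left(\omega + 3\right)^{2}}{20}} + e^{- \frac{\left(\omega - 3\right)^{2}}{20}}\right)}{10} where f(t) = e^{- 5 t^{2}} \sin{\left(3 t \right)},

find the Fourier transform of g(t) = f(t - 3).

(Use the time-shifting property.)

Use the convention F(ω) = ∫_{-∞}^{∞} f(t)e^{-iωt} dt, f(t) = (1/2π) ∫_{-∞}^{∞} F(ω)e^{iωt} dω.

F[g](ω) = \frac{\sqrt{5} i \sqrt{\pi} \left(1 - e^{\frac{3 \omega}{5}}\right) e^{- \frac{\omega^{2}}{20} - \frac{3 \omega}{10} - 3 i \omega - \frac{9}{20}}}{10}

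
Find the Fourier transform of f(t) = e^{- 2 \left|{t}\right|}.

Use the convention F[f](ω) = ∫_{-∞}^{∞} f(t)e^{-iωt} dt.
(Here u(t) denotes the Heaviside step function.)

F(ω) = \frac{4}{\omega^{2} + 4}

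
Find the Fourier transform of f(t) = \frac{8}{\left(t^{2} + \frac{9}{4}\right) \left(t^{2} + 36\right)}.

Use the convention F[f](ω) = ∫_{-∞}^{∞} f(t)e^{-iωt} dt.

F(ω) = - \frac{16 \pi e^{- 6 \left|{\omega}\right|}}{405} + \frac{64 \pi e^{- \frac{3 \left|{\omega}\right|}{2}}}{405}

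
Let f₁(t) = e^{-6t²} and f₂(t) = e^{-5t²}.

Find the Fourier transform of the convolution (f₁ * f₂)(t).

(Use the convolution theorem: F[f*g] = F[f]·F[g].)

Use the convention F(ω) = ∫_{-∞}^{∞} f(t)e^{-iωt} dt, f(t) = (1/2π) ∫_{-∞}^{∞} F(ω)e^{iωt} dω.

F[f₁*f₂](ω) = \frac{\sqrt{30} \pi e^{- \frac{11 \omega^{2}}{120}}}{30}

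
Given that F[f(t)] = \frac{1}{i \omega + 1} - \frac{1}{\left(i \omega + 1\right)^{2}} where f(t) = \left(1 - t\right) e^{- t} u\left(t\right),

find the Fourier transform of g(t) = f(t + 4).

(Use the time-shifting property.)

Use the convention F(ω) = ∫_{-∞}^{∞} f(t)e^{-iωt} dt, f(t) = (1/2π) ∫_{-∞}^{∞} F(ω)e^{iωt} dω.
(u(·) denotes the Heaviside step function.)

F[g](ω) = \frac{i \omega e^{4 i \omega}}{- \omega^{2} + 2 i \omega + 1}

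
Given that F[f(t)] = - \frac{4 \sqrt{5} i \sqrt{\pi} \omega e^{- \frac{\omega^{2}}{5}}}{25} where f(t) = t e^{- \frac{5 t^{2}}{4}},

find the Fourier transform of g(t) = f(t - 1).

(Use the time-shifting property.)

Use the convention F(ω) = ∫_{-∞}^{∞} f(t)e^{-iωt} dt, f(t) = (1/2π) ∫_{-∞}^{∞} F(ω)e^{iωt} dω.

F[g](ω) = - \frac{4 \sqrt{5} i \sqrt{\pi} \omega e^{- \omega \left(\frac{\omega}{5} + i\right)}}{25}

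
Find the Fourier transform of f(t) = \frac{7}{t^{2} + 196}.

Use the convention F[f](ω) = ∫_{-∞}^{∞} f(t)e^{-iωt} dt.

F(ω) = \frac{\pi e^{- 14 \left|{\omega}\right|}}{2}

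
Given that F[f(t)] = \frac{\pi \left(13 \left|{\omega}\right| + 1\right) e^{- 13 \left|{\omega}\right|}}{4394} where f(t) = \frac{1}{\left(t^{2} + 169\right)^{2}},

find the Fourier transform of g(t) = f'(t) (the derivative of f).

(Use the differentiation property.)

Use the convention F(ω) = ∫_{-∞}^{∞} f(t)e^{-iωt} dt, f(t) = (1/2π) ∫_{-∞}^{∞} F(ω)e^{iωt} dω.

F[g](ω) = \frac{i \pi \omega \left(13 \left|{\omega}\right| + 1\right) e^{- 13 \left|{\omega}\right|}}{4394}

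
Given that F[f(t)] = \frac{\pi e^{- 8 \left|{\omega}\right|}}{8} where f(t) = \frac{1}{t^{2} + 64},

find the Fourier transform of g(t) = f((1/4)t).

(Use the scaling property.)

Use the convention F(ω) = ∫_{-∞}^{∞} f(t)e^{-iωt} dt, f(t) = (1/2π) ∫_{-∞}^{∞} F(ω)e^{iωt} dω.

F[g](ω) = \frac{\pi e^{- 32 \left|{\omega}\right|}}{2}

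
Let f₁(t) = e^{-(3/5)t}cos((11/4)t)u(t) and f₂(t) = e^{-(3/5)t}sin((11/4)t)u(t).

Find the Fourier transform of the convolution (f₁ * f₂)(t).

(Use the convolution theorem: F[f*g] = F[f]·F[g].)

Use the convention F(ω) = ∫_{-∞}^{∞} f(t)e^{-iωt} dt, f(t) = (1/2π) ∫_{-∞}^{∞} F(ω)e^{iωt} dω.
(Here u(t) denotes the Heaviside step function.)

F[f₁*f₂](ω) = \frac{88000 \left(5 i \omega + 3\right)}{\left(16 \left(5 i \omega + 3\right)^{2} + 3025\right)^{2}}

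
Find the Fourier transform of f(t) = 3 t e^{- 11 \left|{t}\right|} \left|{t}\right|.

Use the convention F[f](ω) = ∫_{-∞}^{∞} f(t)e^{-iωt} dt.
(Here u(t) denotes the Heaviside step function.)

F(ω) = \frac{12 i \omega \left(\omega^{2} - 363\right)}{\left(\omega^{2} + 121\right)^{3}}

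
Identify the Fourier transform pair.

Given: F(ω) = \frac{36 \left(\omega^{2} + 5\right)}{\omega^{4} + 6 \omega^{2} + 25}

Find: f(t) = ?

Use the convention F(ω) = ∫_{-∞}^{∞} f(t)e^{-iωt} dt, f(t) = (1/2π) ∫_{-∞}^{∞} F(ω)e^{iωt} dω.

f(t) = 9 e^{- 2 \left|{t}\right|} \cos{\left(\left|{t}\right| \right)}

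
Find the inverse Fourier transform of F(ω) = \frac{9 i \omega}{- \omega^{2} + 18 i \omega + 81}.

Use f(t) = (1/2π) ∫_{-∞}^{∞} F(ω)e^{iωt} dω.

f(t) = 9 \left(1 - 9 t\right) e^{- 9 t} u\left(t\right)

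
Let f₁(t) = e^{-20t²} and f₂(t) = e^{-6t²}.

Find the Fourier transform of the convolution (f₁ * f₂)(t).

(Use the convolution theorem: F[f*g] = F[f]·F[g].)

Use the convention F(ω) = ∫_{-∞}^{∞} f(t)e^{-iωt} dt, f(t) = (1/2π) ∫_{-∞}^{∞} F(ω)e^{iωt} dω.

F[f₁*f₂](ω) = \frac{\sqrt{30} \pi e^{- \frac{13 \omega^{2}}{240}}}{60}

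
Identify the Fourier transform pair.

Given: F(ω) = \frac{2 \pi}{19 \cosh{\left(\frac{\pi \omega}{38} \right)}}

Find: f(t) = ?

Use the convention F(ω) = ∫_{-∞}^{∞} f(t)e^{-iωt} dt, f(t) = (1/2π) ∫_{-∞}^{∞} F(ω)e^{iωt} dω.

f(t) = \frac{4}{e^{19 t} + e^{- 19 t}}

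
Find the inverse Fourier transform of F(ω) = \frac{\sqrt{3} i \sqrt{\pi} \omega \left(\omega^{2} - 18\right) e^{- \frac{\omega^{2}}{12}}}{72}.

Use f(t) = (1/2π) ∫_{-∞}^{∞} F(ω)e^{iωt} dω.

f(t) = 9 t^{3} e^{- 3 t^{2}}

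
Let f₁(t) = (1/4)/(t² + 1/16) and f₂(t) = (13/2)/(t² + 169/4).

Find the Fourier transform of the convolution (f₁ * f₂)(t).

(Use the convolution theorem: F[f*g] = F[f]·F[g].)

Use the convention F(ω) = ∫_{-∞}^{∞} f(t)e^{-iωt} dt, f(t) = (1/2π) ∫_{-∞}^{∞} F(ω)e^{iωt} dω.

F[f₁*f₂](ω) = \pi^{2} e^{- \frac{27 \left|{\omega}\right|}{4}}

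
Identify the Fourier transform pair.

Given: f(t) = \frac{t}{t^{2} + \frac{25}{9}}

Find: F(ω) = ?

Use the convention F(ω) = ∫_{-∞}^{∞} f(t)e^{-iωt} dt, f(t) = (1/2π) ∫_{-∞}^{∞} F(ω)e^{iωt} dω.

F(ω) = - i \pi e^{- \frac{5 \left|{\omega}\right|}{3}} \operatorname{sign}{\left(\omega \right)}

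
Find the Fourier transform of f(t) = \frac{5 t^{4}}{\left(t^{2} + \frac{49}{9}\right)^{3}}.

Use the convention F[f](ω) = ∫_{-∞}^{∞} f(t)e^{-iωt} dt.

F(ω) = \frac{5 \pi \left(49 \omega^{2} - 105 \left|{\omega}\right| + 27\right) e^{- \frac{7 \left|{\omega}\right|}{3}}}{168}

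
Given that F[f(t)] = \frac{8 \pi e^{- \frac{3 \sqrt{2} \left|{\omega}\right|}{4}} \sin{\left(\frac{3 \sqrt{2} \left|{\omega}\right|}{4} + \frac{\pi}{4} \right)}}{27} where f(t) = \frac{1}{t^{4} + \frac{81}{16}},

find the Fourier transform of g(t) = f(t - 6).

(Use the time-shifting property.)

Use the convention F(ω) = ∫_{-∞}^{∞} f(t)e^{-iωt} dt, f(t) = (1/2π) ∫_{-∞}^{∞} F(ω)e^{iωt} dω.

F[g](ω) = \frac{8 \pi e^{- 6 i \omega - \frac{3 \sqrt{2} \left|{\omega}\right|}{4}} \sin{\left(\frac{3 \sqrt{2} \left|{\omega}\right|}{4} + \frac{\pi}{4} \right)}}{27}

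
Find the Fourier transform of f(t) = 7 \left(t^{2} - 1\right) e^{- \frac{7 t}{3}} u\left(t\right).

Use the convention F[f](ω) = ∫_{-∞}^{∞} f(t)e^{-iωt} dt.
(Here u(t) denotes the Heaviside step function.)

F(ω) = \frac{21 \left(54 i \omega - \left(3 i \omega + 7\right)^{3} + 126\right)}{\left(3 i \omega + 7\right)^{4}}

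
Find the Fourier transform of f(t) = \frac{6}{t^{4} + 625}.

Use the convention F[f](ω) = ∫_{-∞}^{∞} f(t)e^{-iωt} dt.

F(ω) = \frac{6 \pi e^{- \frac{5 \sqrt{2} \left|{\omega}\right|}{2}} \sin{\left(\frac{5 \sqrt{2} \left|{\omega}\right|}{2} + \frac{\pi}{4} \right)}}{125}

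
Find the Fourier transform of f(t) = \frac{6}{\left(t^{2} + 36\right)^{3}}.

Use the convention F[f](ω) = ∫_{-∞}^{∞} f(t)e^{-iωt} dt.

F(ω) = \frac{\pi \left(12 \omega^{2} + 6 \left|{\omega}\right| + 1\right) e^{- 6 \left|{\omega}\right|}}{3456}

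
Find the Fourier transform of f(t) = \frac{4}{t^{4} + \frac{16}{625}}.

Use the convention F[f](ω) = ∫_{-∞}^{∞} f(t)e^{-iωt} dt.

F(ω) = \frac{125 \pi e^{- \frac{\sqrt{2} \left|{\omega}\right|}{5}} \sin{\left(\frac{\sqrt{2} \left|{\omega}\right|}{5} + \frac{\pi}{4} \right)}}{2}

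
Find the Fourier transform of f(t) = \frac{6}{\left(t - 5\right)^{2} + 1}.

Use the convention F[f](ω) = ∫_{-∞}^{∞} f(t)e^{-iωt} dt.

F(ω) = 6 \pi e^{- 5 i \omega - \left|{\omega}\right|}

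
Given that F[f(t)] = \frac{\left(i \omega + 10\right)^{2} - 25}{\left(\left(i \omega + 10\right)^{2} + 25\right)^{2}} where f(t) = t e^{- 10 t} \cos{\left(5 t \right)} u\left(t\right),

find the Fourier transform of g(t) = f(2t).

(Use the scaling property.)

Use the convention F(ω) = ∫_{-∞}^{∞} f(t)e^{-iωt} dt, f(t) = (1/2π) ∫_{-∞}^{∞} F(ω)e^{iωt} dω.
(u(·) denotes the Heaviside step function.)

F[g](ω) = \frac{2 \left(\left(i \omega + 20\right)^{2} - 100\right)}{\left(\left(i \omega + 20\right)^{2} + 100\right)^{2}}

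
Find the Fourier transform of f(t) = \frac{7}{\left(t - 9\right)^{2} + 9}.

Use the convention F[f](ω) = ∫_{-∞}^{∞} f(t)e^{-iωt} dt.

F(ω) = \frac{7 \pi e^{- 9 i \omega - 3 \left|{\omega}\right|}}{3}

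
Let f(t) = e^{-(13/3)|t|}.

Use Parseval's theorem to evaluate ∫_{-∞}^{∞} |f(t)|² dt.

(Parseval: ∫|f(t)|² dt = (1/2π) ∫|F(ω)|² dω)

∫|f(t)|² dt = \frac{3}{13}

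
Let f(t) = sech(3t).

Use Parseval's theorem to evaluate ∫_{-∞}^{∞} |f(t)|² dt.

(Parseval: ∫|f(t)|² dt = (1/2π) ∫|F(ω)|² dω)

∫|f(t)|² dt = \frac{2}{3}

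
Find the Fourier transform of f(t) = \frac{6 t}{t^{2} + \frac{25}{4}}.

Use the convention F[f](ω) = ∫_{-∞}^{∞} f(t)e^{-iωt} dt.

F(ω) = - 6 i \pi e^{- \frac{5 \left|{\omega}\right|}{2}} \operatorname{sign}{\left(\omega \right)}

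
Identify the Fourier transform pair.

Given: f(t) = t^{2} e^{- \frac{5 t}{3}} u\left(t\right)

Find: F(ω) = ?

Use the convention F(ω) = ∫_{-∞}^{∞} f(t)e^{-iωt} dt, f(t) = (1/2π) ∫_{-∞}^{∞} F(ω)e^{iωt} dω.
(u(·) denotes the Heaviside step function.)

F(ω) = \frac{54}{\left(3 i \omega + 5\right)^{3}}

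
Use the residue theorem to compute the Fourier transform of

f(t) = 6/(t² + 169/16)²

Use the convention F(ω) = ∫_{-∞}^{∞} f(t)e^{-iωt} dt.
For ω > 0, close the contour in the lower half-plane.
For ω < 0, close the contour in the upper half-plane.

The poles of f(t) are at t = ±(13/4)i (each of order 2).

Let g(z) = f(z)e^{-iωz}; for large |z| the factor e^{-iωz} decays in the lower half-plane when ω > 0 and in the upper half-plane when ω < 0.

Case ω > 0 (lower half-plane, clockwise contour ⇒ F(ω) = -2πi·ΣRes):
  Res_{z = - \frac{13 i}{4}} g(z) = \frac{24 i \left(13 \omega + 4\right) e^{- \frac{13 \omega}{4}}}{2197} (pole of order 2)
  F(ω) = -2πi·ΣRes = \frac{48 \pi \left(13 \omega + 4\right) e^{- \frac{13 \omega}{4}}}{2197}

Case ω < 0 (upper half-plane, counterclockwise contour ⇒ F(ω) = +2πi·ΣRes):
  Res_{z = \frac{13 i}{4}} g(z) = \frac{24 i \left(13 \omega - 4\right) e^{\frac{13 \omega}{4}}}{2197} (pole of order 2)
  F(ω) = 2πi·ΣRes = \frac{48 \pi \left(4 - 13 \omega\right) e^{\frac{13 \omega}{4}}}{2197}

Both cases combine into a single formula in |ω|:

F(ω) = \frac{48 \pi \left(13 \left|{\omega}\right| + 4\right) e^{- \frac{13 \left|{\omega}\right|}{4}}}{2197}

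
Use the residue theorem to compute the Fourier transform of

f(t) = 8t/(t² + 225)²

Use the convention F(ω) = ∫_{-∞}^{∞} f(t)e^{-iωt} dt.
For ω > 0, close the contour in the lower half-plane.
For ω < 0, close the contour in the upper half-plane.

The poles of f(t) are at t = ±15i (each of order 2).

Let g(z) = f(z)e^{-iωz}; for large |z| the factor e^{-iωz} decays in the lower half-plane when ω > 0 and in the upper half-plane when ω < 0.

Case ω > 0 (lower half-plane, clockwise contour ⇒ F(ω) = -2πi·ΣRes):
  Res_{z = - 15 i} g(z) = \frac{2 \omega e^{- 15 \omega}}{15} (pole of order 2)
  F(ω) = -2πi·ΣRes = - \frac{4 i \pi \omega e^{- 15 \omega}}{15}

Case ω < 0 (upper half-plane, counterclockwise contour ⇒ F(ω) = +2πi·ΣRes):
  Res_{z = 15 i} g(z) = - \frac{2 \omega e^{15 \omega}}{15} (pole of order 2)
  F(ω) = 2πi·ΣRes = - \frac{4 i \pi \omega e^{15 \omega}}{15}

Both cases combine into a single formula in |ω|:

F(ω) = - \frac{4 i \pi \omega e^{- 15 \left|{\omega}\right|}}{15}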